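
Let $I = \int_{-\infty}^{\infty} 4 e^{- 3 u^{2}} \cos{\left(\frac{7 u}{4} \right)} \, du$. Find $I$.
$\frac{4 \sqrt{3} \sqrt{\pi}}{3 e^{\frac{49}{192}}}$

Let $b$ denote the cosine frequency and define $I(b) = \int_{-\infty}^{\infty} 4 e^{- 3 u^{2}} \cos{\left(b u \right)} \, du$.

Differentiating under the integral sign,
$$I'(b) = \int_{-\infty}^{\infty} - 4 u e^{- 3 u^{2}} \sin{\left(b u \right)} \, du.$$

Integrate $\int_{-\infty}^{\infty} u \sin(b u)\, e^{- 3 u^{2}}\, du$ by parts with $w = \sin(b u)$ and $dv = u\, e^{- 3 u^{2}}\, du$, giving $v = - \frac{e^{- 3 u^{2}}}{6}$. The boundary term vanishes and
$$\int_{-\infty}^{\infty} u \sin(b u)\, e^{- 3 u^{2}}\, du = \frac{b}{6} \int_{-\infty}^{\infty} \cos(b u)\, e^{- 3 u^{2}}\, du,$$
so $I'(b) = - \frac{b}{6}\, I(b)$.

This is a separable first-order ODE; solving with the initial condition $I(0) = \int_{-\infty}^{\infty} 4 e^{- 3 u^{2}}\,du = \frac{4 \sqrt{3} \sqrt{\pi}}{3}$ gives
$$I(b) = \frac{4 \sqrt{3} \sqrt{\pi} e^{- \frac{b^{2}}{12}}}{3}.$$

Setting $b = \frac{7}{4}$:
$$I = \frac{4 \sqrt{3} \sqrt{\pi}}{3 e^{\frac{49}{192}}}.$$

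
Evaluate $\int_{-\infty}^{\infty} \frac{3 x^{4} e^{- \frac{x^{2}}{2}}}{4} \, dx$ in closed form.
$\frac{9 \sqrt{2} \sqrt{\pi}}{4}$

Start from the elementary integral
$$J(a) = \int_{-\infty}^{\infty} \frac{3 e^{- a x^{2}}}{4} \, dx = \frac{3 \sqrt{\pi}}{4 \sqrt{a}}.$$

Differentiating under the integral sign brings down a factor of $(-x^2)$:
$$\frac{dJ}{da} = \int_{-\infty}^{\infty} - \frac{3 x^{2} e^{- a x^{2}}}{4} \, dx = - \frac{3 \sqrt{\pi}}{8 a^{\frac{3}{2}}}.$$

Repeating twice in total — each differentiation brings down another $(-x^2)$ — gives
$$\frac{d^{2}J}{da^{2}} = \int_{-\infty}^{\infty} \frac{3 x^{4} e^{- a x^{2}}}{4} \, dx = \frac{9 \sqrt{\pi}}{16 a^{\frac{5}{2}}},$$
and the integrand here is exactly the target integrand, so $I = \frac{9 \sqrt{\pi}}{16 a^{\frac{5}{2}}}$.

Setting $a = \frac{1}{2}$:
$$I = \frac{9 \sqrt{2} \sqrt{\pi}}{4}.$$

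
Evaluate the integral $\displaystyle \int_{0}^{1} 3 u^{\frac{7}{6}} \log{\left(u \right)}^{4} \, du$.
$\frac{559872}{371293}$

Start from the elementary integral
$$J(a) = \int_{0}^{1} 3 u^{a} \, du = \frac{3}{a + 1}.$$

Differentiating under the integral sign brings down a factor of $\ln u$:
$$\frac{dJ}{da} = \int_{0}^{1} 3 u^{a} \log{\left(u \right)} \, du = - \frac{3}{\left(a + 1\right)^{2}}.$$

Repeating $4$ times in total — each differentiation brings down another $\ln u$ — gives
$$\frac{d^{4}J}{da^{4}} = \int_{0}^{1} 3 u^{a} \log{\left(u \right)}^{4} \, du = \frac{72}{\left(a + 1\right)^{5}},$$
and the integrand here is exactly the target integrand, so $I = \frac{72}{\left(a + 1\right)^{5}}$.

Setting $a = \frac{7}{6}$:
$$I = \frac{559872}{371293}.$$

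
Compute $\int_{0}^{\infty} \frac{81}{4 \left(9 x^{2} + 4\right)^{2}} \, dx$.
$\frac{27 \pi}{128}$

Start from the standard arctangent integral
$$J(a) = \int_{0}^{\infty} \frac{1}{4 \left(a^{2} + x^{2}\right)} \, dx = \frac{\pi}{8 a}.$$

Differentiating under the integral sign with respect to $a$,
$$\frac{dJ}{da} = \int_{0}^{\infty} - \frac{a}{2 \left(a^{2} + x^{2}\right)^{2}} \, dx = - \frac{\pi}{8 a^{2}},$$
so $\int_{0}^{\infty} \frac{1}{4 \left(a^{2} + x^{2}\right)^{2}} \, dx = \frac{\pi}{16 a^{3}}$.

Setting $a = \frac{2}{3}$:
$$I = \frac{27 \pi}{128}.$$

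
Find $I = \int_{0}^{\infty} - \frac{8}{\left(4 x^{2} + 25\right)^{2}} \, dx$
$- \frac{\pi}{125}$

Begin with the known result
$$J(a) = \int_{0}^{\infty} - \frac{1}{2 \left(a^{2} + x^{2}\right)} \, dx = - \frac{\pi}{4 a}.$$

Differentiating under the integral sign with respect to $a$,
$$\frac{dJ}{da} = \int_{0}^{\infty} \frac{a}{\left(a^{2} + x^{2}\right)^{2}} \, dx = \frac{\pi}{4 a^{2}},$$
so $\int_{0}^{\infty} - \frac{1}{2 \left(a^{2} + x^{2}\right)^{2}} \, dx = - \frac{\pi}{8 a^{3}}$.

Setting $a = \frac{5}{2}$:
$$I = - \frac{\pi}{125}.$$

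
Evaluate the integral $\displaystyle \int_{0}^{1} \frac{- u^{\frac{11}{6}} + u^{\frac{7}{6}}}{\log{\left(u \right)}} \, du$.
$\log{\left(\frac{13}{17} \right)}$

Introduce a parameter $a$ in the exponent: let $I(a) = \int_{0}^{1} \frac{- u^{\frac{11}{6}} + u^{a}}{\log{\left(u \right)}} \, du$.

Since $\dfrac{\partial}{\partial a}\,u^{a} = u^{a} \ln u$, the $\ln u$ in the denominator cancels and
$$\frac{dI}{da} = \int_{0}^{1} u^{a} \, du = \left[\frac{u^{a+1}}{a+1}\right]_0^1 = \frac{1}{a + 1}.$$

Integrating with respect to $a$ gives $I(a) = \log{\left(\frac{6 a}{17} + \frac{6}{17} \right)} + C$.

At $a = \frac{11}{6}$ the integrand is identically $0$, so $I(\frac{11}{6}) = 0$. The closed form gives $0$, hence $C = 0$.

Setting $a = \frac{7}{6}$:
$$I = \log{\left(\frac{13}{17} \right)}.$$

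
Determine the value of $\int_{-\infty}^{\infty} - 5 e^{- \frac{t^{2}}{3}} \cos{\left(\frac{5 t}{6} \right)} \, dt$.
$- \frac{5 \sqrt{3} \sqrt{\pi}}{e^{\frac{25}{48}}}$

Treat the cosine frequency as a parameter and define $I(b) = \int_{-\infty}^{\infty} - 5 e^{- \frac{t^{2}}{3}} \cos{\left(b t \right)} \, dt$.

Differentiating under the integral sign,
$$I'(b) = \int_{-\infty}^{\infty} 5 t e^{- \frac{t^{2}}{3}} \sin{\left(b t \right)} \, dt.$$

Integrate $\int_{-\infty}^{\infty} t \sin(b t)\, e^{- \frac{t^{2}}{3}}\, dt$ by parts with $u = \sin(b t)$ and $dv = t\, e^{- \frac{t^{2}}{3}}\, dt$, giving $v = - \frac{3 e^{- \frac{t^{2}}{3}}}{2}$. The boundary term vanishes and
$$\int_{-\infty}^{\infty} t \sin(b t)\, e^{- \frac{t^{2}}{3}}\, dt = \frac{3 b}{2} \int_{-\infty}^{\infty} \cos(b t)\, e^{- \frac{t^{2}}{3}}\, dt,$$
so $I'(b) = - \frac{3 b}{2}\, I(b)$.

This is a separable first-order ODE; solving with the initial condition $I(0) = \int_{-\infty}^{\infty} - 5 e^{- \frac{t^{2}}{3}}\,dt = - 5 \sqrt{3} \sqrt{\pi}$ gives
$$I(b) = - 5 \sqrt{3} \sqrt{\pi} e^{- \frac{3 b^{2}}{4}}.$$

Setting $b = \frac{5}{6}$:
$$I = - \frac{5 \sqrt{3} \sqrt{\pi}}{e^{\frac{25}{48}}}.$$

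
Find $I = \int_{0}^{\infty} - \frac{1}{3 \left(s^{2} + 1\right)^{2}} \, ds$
$- \frac{\pi}{12}$

Begin with the known result
$$J(a) = \int_{0}^{\infty} - \frac{1}{3 \left(a^{2} + s^{2}\right)} \, ds = - \frac{\pi}{6 a}.$$

Differentiating under the integral sign with respect to $a$,
$$\frac{dJ}{da} = \int_{0}^{\infty} \frac{2 a}{3 \left(a^{2} + s^{2}\right)^{2}} \, ds = \frac{\pi}{6 a^{2}},$$
so $\int_{0}^{\infty} - \frac{1}{3 \left(a^{2} + s^{2}\right)^{2}} \, ds = - \frac{\pi}{12 a^{3}}$.

Setting $a = 1$:
$$I = - \frac{\pi}{12}.$$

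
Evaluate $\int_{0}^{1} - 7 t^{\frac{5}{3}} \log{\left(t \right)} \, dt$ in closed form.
$\frac{63}{64}$

Consider the simpler parametrised integral
$$J(a) = \int_{0}^{1} - 7 t^{a} \, dt = - \frac{7}{a + 1}.$$

Differentiating under the integral sign brings down a factor of $\ln t$:
$$\frac{dJ}{da} = \int_{0}^{1} - 7 t^{a} \log{\left(t \right)} \, dt = \frac{7}{\left(a + 1\right)^{2}}.$$

The integral on the left is $I$, so $I = \frac{7}{\left(a + 1\right)^{2}}$.

Setting $a = \frac{5}{3}$:
$$I = \frac{63}{64}.$$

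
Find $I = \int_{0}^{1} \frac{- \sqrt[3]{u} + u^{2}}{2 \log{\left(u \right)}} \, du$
$\log{\left(\frac{3}{2} \right)}$

Introduce a parameter $a$ in the exponent: let $I(a) = \int_{0}^{1} \frac{- \sqrt[3]{u} + u^{a}}{2 \log{\left(u \right)}} \, du$.

Since $\dfrac{\partial}{\partial a}\,u^{a} = u^{a} \ln u$, the $\ln u$ in the denominator cancels and
$$\frac{dI}{da} = \int_{0}^{1} \frac{1}{2} u^{a} \, du = \frac{1}{2} \left[\frac{u^{a+1}}{a+1}\right]_0^1 = \frac{1}{2 \left(a + 1\right)}.$$

Integrating with respect to $a$ gives $I(a) = \frac{\log{\left(a + 1 \right)}}{2} - \log{\left(2 \right)} + \frac{\log{\left(3 \right)}}{2} + C$.

At $a = \frac{1}{3}$ the integrand is identically $0$, so $I(\frac{1}{3}) = 0$. The closed form gives $0$, hence $C = 0$.

Setting $a = 2$:
$$I = \log{\left(\frac{3}{2} \right)}.$$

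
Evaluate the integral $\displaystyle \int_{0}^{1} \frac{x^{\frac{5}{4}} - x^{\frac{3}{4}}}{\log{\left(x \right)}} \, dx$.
$\log{\left(\frac{9}{7} \right)}$

Consider the one-parameter family: let $I(a) = \int_{0}^{1} \frac{- x^{\frac{3}{4}} + x^{a}}{\log{\left(x \right)}} \, dx$.

Since $\dfrac{\partial}{\partial a}\,x^{a} = x^{a} \ln x$, the $\ln x$ in the denominator cancels and
$$\frac{dI}{da} = \int_{0}^{1} x^{a} \, dx = \left[\frac{x^{a+1}}{a+1}\right]_0^1 = \frac{1}{a + 1}.$$

Integrating with respect to $a$ gives $I(a) = \log{\left(\frac{4 a}{7} + \frac{4}{7} \right)} + C$.

At $a = \frac{3}{4}$ the integrand is identically $0$, so $I(\frac{3}{4}) = 0$. The closed form gives $0$, hence $C = 0$.

Setting $a = \frac{5}{4}$:
$$I = \log{\left(\frac{9}{7} \right)}.$$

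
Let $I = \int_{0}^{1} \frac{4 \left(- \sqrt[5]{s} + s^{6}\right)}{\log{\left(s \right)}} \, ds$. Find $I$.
$\log{\left(\frac{1500625}{1296} \right)}$

Replace the exponent $6$ by a parameter $a$: let $I(a) = \int_{0}^{1} \frac{4 \left(- \sqrt[5]{s} + s^{a}\right)}{\log{\left(s \right)}} \, ds$.

Since $\dfrac{\partial}{\partial a}\,s^{a} = s^{a} \ln s$, the $\ln s$ in the denominator cancels and
$$\frac{dI}{da} = \int_{0}^{1} 4 s^{a} \, ds = 4 \left[\frac{s^{a+1}}{a+1}\right]_0^1 = \frac{4}{a + 1}.$$

Integrating with respect to $a$ gives $I(a) = \log{\left(\frac{625 \left(a + 1\right)^{4}}{1296} \right)} + C$.

At $a = \frac{1}{5}$ the integrand is identically $0$, so $I(\frac{1}{5}) = 0$. The closed form gives $0$, hence $C = 0$.

Setting $a = 6$:
$$I = \log{\left(\frac{1500625}{1296} \right)}.$$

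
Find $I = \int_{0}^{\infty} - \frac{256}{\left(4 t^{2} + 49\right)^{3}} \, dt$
$- \frac{24 \pi}{16807}$

Recall the elementary integral
$$J(a) = \int_{0}^{\infty} - \frac{4}{a^{2} + t^{2}} \, dt = - \frac{2 \pi}{a}.$$

Differentiating under the integral sign with respect to $a$,
$$\frac{dJ}{da} = \int_{0}^{\infty} \frac{8 a}{\left(a^{2} + t^{2}\right)^{2}} \, dt = \frac{2 \pi}{a^{2}},$$
so $\int_{0}^{\infty} - \frac{4}{\left(a^{2} + t^{2}\right)^{2}} \, dt = - \frac{\pi}{a^{3}}$.

Repeating — each differentiation of $1/(t^2+a^2)^j$ produces $-2ja/(t^2+a^2)^{j+1}$ — and dividing through by $-2ja$ at each step yields, after $2$ differentiations in total,
$$\int_{0}^{\infty} - \frac{4}{\left(a^{2} + t^{2}\right)^{3}} \, dt = - \frac{3 \pi}{4 a^{5}}.$$

Setting $a = \frac{7}{2}$:
$$I = - \frac{24 \pi}{16807}.$$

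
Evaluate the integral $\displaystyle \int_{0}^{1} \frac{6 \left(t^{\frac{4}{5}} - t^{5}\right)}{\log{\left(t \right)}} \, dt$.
$\log{\left(\frac{729}{1000000} \right)}$

Consider the one-parameter family: let $I(a) = \int_{0}^{1} \frac{6 \left(- t^{5} + t^{a}\right)}{\log{\left(t \right)}} \, dt$.

Since $\dfrac{\partial}{\partial a}\,t^{a} = t^{a} \ln t$, the $\ln t$ in the denominator cancels and
$$\frac{dI}{da} = \int_{0}^{1} 6 t^{a} \, dt = 6 \left[\frac{t^{a+1}}{a+1}\right]_0^1 = \frac{6}{a + 1}.$$

Integrating with respect to $a$ gives $I(a) = \log{\left(\frac{\left(a + 1\right)^{6}}{46656} \right)} + C$.

At $a = 5$ the integrand is identically $0$, so $I(5) = 0$. The closed form gives $0$, hence $C = 0$.

Setting $a = \frac{4}{5}$:
$$I = \log{\left(\frac{729}{1000000} \right)}.$$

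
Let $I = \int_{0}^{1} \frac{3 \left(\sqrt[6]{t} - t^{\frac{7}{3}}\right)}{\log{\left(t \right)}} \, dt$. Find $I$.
$\log{\left(\frac{343}{8000} \right)}$

Introduce a parameter $a$ in the exponent: let $I(a) = \int_{0}^{1} \frac{3 \left(- t^{\frac{7}{3}} + t^{a}\right)}{\log{\left(t \right)}} \, dt$.

Since $\dfrac{\partial}{\partial a}\,t^{a} = t^{a} \ln t$, the $\ln t$ in the denominator cancels and
$$\frac{dI}{da} = \int_{0}^{1} 3 t^{a} \, dt = 3 \left[\frac{t^{a+1}}{a+1}\right]_0^1 = \frac{3}{a + 1}.$$

Integrating with respect to $a$ gives $I(a) = \log{\left(\frac{27 \left(a + 1\right)^{3}}{1000} \right)} + C$.

At $a = \frac{7}{3}$ the integrand is identically $0$, so $I(\frac{7}{3}) = 0$. The closed form gives $0$, hence $C = 0$.

Setting $a = \frac{1}{6}$:
$$I = \log{\left(\frac{343}{8000} \right)}.$$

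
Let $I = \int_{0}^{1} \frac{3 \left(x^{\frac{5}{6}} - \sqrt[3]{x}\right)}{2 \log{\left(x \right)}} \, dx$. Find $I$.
$- \log{\left(\frac{16 \sqrt{22}}{121} \right)}$

Replace the exponent $\frac{1}{3}$ by a parameter $a$: let $I(a) = \int_{0}^{1} \frac{3 \left(x^{\frac{5}{6}} - x^{a}\right)}{2 \log{\left(x \right)}} \, dx$.

Since $\dfrac{\partial}{\partial a}\,x^{a} = x^{a} \ln x$, the $\ln x$ in the denominator cancels and
$$\frac{dI}{da} = \int_{0}^{1} - \frac{3}{2} x^{a} \, dx = - \frac{3}{2} \left[\frac{x^{a+1}}{a+1}\right]_0^1 = - \frac{3}{2 a + 2}.$$

Integrating with respect to $a$ gives $I(a) = - \log{\left(\frac{6 \sqrt{66} \left(a + 1\right)^{\frac{3}{2}}}{121} \right)} + C$.

At $a = \frac{5}{6}$ the integrand is identically $0$, so $I(\frac{5}{6}) = 0$. The closed form gives $0$, hence $C = 0$.

Setting $a = \frac{1}{3}$:
$$I = - \log{\left(\frac{16 \sqrt{22}}{121} \right)}.$$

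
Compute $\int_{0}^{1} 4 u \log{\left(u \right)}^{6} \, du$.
$\frac{45}{2}$

Start from the elementary integral
$$J(a) = \int_{0}^{1} 4 u^{a} \, du = \frac{4}{a + 1}.$$

Differentiating under the integral sign brings down a factor of $\ln u$:
$$\frac{dJ}{da} = \int_{0}^{1} 4 u^{a} \log{\left(u \right)} \, du = - \frac{4}{\left(a + 1\right)^{2}}.$$

Repeating $6$ times in total — each differentiation brings down another $\ln u$ — gives
$$\frac{d^{6}J}{da^{6}} = \int_{0}^{1} 4 u^{a} \log{\left(u \right)}^{6} \, du = \frac{2880}{\left(a + 1\right)^{7}},$$
and the integrand here is exactly the target integrand, so $I = \frac{2880}{\left(a + 1\right)^{7}}$.

Setting $a = 1$:
$$I = \frac{45}{2}.$$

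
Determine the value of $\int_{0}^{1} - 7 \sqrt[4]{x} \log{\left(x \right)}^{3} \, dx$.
$\frac{10752}{625}$

Consider the simpler parametrised integral
$$J(a) = \int_{0}^{1} - 7 x^{a} \, dx = - \frac{7}{a + 1}.$$

Differentiating under the integral sign brings down a factor of $\ln x$:
$$\frac{dJ}{da} = \int_{0}^{1} - 7 x^{a} \log{\left(x \right)} \, dx = \frac{7}{\left(a + 1\right)^{2}}.$$

Repeating $3$ times in total — each differentiation brings down another $\ln x$ — gives
$$\frac{d^{3}J}{da^{3}} = \int_{0}^{1} - 7 x^{a} \log{\left(x \right)}^{3} \, dx = \frac{42}{\left(a + 1\right)^{4}},$$
and the integrand here is exactly the target integrand, so $I = \frac{42}{\left(a + 1\right)^{4}}$.

Setting $a = \frac{1}{4}$:
$$I = \frac{10752}{625}.$$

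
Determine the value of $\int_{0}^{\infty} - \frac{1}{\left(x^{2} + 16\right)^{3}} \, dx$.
$- \frac{3 \pi}{16384}$

Recall the elementary integral
$$J(a) = \int_{0}^{\infty} - \frac{1}{a^{2} + x^{2}} \, dx = - \frac{\pi}{2 a}.$$

Differentiating under the integral sign with respect to $a$,
$$\frac{dJ}{da} = \int_{0}^{\infty} \frac{2 a}{\left(a^{2} + x^{2}\right)^{2}} \, dx = \frac{\pi}{2 a^{2}},$$
so $\int_{0}^{\infty} - \frac{1}{\left(a^{2} + x^{2}\right)^{2}} \, dx = - \frac{\pi}{4 a^{3}}$.

Repeating — each differentiation of $1/(x^2+a^2)^j$ produces $-2ja/(x^2+a^2)^{j+1}$ — and dividing through by $-2ja$ at each step yields, after $2$ differentiations in total,
$$\int_{0}^{\infty} - \frac{1}{\left(a^{2} + x^{2}\right)^{3}} \, dx = - \frac{3 \pi}{16 a^{5}}.$$

Setting $a = 4$:
$$I = - \frac{3 \pi}{16384}.$$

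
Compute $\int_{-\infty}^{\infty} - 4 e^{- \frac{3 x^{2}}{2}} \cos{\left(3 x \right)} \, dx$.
$- \frac{4 \sqrt{6} \sqrt{\pi}}{3 e^{\frac{3}{2}}}$

Define $I(b) = \int_{-\infty}^{\infty} - 4 e^{- \frac{3 x^{2}}{2}} \cos{\left(b x \right)} \, dx$.

Differentiating under the integral sign,
$$I'(b) = \int_{-\infty}^{\infty} 4 x e^{- \frac{3 x^{2}}{2}} \sin{\left(b x \right)} \, dx.$$

Integrate $\int_{-\infty}^{\infty} x \sin(b x)\, e^{- \frac{3 x^{2}}{2}}\, dx$ by parts with $u = \sin(b x)$ and $dv = x\, e^{- \frac{3 x^{2}}{2}}\, dx$, giving $v = - \frac{e^{- \frac{3 x^{2}}{2}}}{3}$. The boundary term vanishes and
$$\int_{-\infty}^{\infty} x \sin(b x)\, e^{- \frac{3 x^{2}}{2}}\, dx = \frac{b}{3} \int_{-\infty}^{\infty} \cos(b x)\, e^{- \frac{3 x^{2}}{2}}\, dx,$$
so $I'(b) = - \frac{b}{3}\, I(b)$.

This is a separable first-order ODE; solving with the initial condition $I(0) = \int_{-\infty}^{\infty} - 4 e^{- \frac{3 x^{2}}{2}}\,dx = - \frac{4 \sqrt{6} \sqrt{\pi}}{3}$ gives
$$I(b) = - \frac{4 \sqrt{6} \sqrt{\pi} e^{- \frac{b^{2}}{6}}}{3}.$$

Setting $b = 3$:
$$I = - \frac{4 \sqrt{6} \sqrt{\pi}}{3 e^{\frac{3}{2}}}.$$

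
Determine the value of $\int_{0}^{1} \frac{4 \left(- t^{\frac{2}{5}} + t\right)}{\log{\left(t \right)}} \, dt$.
$\log{\left(\frac{10000}{2401} \right)}$

Consider the one-parameter family: let $I(a) = \int_{0}^{1} \frac{4 \left(t - t^{a}\right)}{\log{\left(t \right)}} \, dt$.

Since $\dfrac{\partial}{\partial a}\,t^{a} = t^{a} \ln t$, the $\ln t$ in the denominator cancels and
$$\frac{dI}{da} = \int_{0}^{1} -4 t^{a} \, dt = -4 \left[\frac{t^{a+1}}{a+1}\right]_0^1 = - \frac{4}{a + 1}.$$

Integrating with respect to $a$ gives $I(a) = \log{\left(\frac{16}{\left(a + 1\right)^{4}} \right)} + C$.

At $a = 1$ the integrand is identically $0$, so $I(1) = 0$. The closed form gives $0$, hence $C = 0$.

Setting $a = \frac{2}{5}$:
$$I = \log{\left(\frac{10000}{2401} \right)}.$$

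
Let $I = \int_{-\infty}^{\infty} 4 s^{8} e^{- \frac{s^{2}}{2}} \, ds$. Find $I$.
$420 \sqrt{2} \sqrt{\pi}$

Start from the elementary integral
$$J(a) = \int_{-\infty}^{\infty} 4 e^{- a s^{2}} \, ds = \frac{4 \sqrt{\pi}}{\sqrt{a}}.$$

Differentiating under the integral sign brings down a factor of $(-s^2)$:
$$\frac{dJ}{da} = \int_{-\infty}^{\infty} - 4 s^{2} e^{- a s^{2}} \, ds = - \frac{2 \sqrt{\pi}}{a^{\frac{3}{2}}}.$$

Repeating $4$ times in total — each differentiation brings down another $(-s^2)$ — gives
$$\frac{d^{4}J}{da^{4}} = \int_{-\infty}^{\infty} 4 s^{8} e^{- a s^{2}} \, ds = \frac{105 \sqrt{\pi}}{4 a^{\frac{9}{2}}},$$
and the integrand here is exactly the target integrand, so $I = \frac{105 \sqrt{\pi}}{4 a^{\frac{9}{2}}}$.

Setting $a = \frac{1}{2}$:
$$I = 420 \sqrt{2} \sqrt{\pi}.$$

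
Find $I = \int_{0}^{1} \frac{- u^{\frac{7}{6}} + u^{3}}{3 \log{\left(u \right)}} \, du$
$- \frac{\log{\left(13 \right)}}{3} + \frac{\log{\left(3 \right)}}{3} + \log{\left(2 \right)}$

Introduce a parameter $a$ in the exponent: let $I(a) = \int_{0}^{1} \frac{u^{3} - u^{a}}{3 \log{\left(u \right)}} \, du$.

Since $\dfrac{\partial}{\partial a}\,u^{a} = u^{a} \ln u$, the $\ln u$ in the denominator cancels and
$$\frac{dI}{da} = \int_{0}^{1} - \frac{1}{3} u^{a} \, du = - \frac{1}{3} \left[\frac{u^{a+1}}{a+1}\right]_0^1 = - \frac{1}{3 a + 3}.$$

Integrating with respect to $a$ gives $I(a) = - \frac{\log{\left(a + 1 \right)}}{3} + \frac{2 \log{\left(2 \right)}}{3} + C$.

At $a = 3$ the integrand is identically $0$, so $I(3) = 0$. The closed form gives $0$, hence $C = 0$.

Setting $a = \frac{7}{6}$:
$$I = - \frac{\log{\left(13 \right)}}{3} + \frac{\log{\left(3 \right)}}{3} + \log{\left(2 \right)}.$$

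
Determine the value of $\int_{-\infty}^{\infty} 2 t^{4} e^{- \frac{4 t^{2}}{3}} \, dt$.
$\frac{27 \sqrt{3} \sqrt{\pi}}{64}$

Start from the elementary integral
$$J(a) = \int_{-\infty}^{\infty} 2 e^{- a t^{2}} \, dt = \frac{2 \sqrt{\pi}}{\sqrt{a}}.$$

Differentiating under the integral sign brings down a factor of $(-t^2)$:
$$\frac{dJ}{da} = \int_{-\infty}^{\infty} - 2 t^{2} e^{- a t^{2}} \, dt = - \frac{\sqrt{\pi}}{a^{\frac{3}{2}}}.$$

Repeating twice in total — each differentiation brings down another $(-t^2)$ — gives
$$\frac{d^{2}J}{da^{2}} = \int_{-\infty}^{\infty} 2 t^{4} e^{- a t^{2}} \, dt = \frac{3 \sqrt{\pi}}{2 a^{\frac{5}{2}}},$$
and the integrand here is exactly the target integrand, so $I = \frac{3 \sqrt{\pi}}{2 a^{\frac{5}{2}}}$.

Setting $a = \frac{4}{3}$:
$$I = \frac{27 \sqrt{3} \sqrt{\pi}}{64}.$$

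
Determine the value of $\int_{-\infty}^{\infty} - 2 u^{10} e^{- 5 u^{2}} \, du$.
$- \frac{189 \sqrt{5} \sqrt{\pi}}{50000}$

Consider the simpler parametrised integral
$$J(a) = \int_{-\infty}^{\infty} - 2 e^{- a u^{2}} \, du = - \frac{2 \sqrt{\pi}}{\sqrt{a}}.$$

Differentiating under the integral sign brings down a factor of $(-u^2)$:
$$\frac{dJ}{da} = \int_{-\infty}^{\infty} 2 u^{2} e^{- a u^{2}} \, du = \frac{\sqrt{\pi}}{a^{\frac{3}{2}}}.$$

Repeating $5$ times in total — each differentiation brings down another $(-u^2)$ — gives
$$\frac{d^{5}J}{da^{5}} = \int_{-\infty}^{\infty} 2 u^{10} e^{- a u^{2}} \, du = \frac{945 \sqrt{\pi}}{16 a^{\frac{11}{2}}},$$
and the integrand here is $(-1)^{5}$ times the target integrand, so $I = (-1)^{5}\,\frac{d^{5}J}{da^{5}} = - \frac{945 \sqrt{\pi}}{16 a^{\frac{11}{2}}}$.

Setting $a = 5$:
$$I = - \frac{189 \sqrt{5} \sqrt{\pi}}{50000}.$$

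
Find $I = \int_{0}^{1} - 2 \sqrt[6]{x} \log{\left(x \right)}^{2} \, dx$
$- \frac{864}{343}$

Begin with the known integral
$$J(a) = \int_{0}^{1} - 2 x^{a} \, dx = - \frac{2}{a + 1}.$$

Differentiating under the integral sign brings down a factor of $\ln x$:
$$\frac{dJ}{da} = \int_{0}^{1} - 2 x^{a} \log{\left(x \right)} \, dx = \frac{2}{\left(a + 1\right)^{2}}.$$

Repeating twice in total — each differentiation brings down another $\ln x$ — gives
$$\frac{d^{2}J}{da^{2}} = \int_{0}^{1} - 2 x^{a} \log{\left(x \right)}^{2} \, dx = - \frac{4}{\left(a + 1\right)^{3}},$$
and the integrand here is exactly the target integrand, so $I = - \frac{4}{\left(a + 1\right)^{3}}$.

Setting $a = \frac{1}{6}$:
$$I = - \frac{864}{343}.$$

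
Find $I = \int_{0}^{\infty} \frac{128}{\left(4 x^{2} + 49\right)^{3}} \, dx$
$\frac{12 \pi}{16807}$

Start from the standard arctangent integral
$$J(a) = \int_{0}^{\infty} \frac{2}{a^{2} + x^{2}} \, dx = \frac{\pi}{a}.$$

Differentiating under the integral sign with respect to $a$,
$$\frac{dJ}{da} = \int_{0}^{\infty} - \frac{4 a}{\left(a^{2} + x^{2}\right)^{2}} \, dx = - \frac{\pi}{a^{2}},$$
so $\int_{0}^{\infty} \frac{2}{\left(a^{2} + x^{2}\right)^{2}} \, dx = \frac{\pi}{2 a^{3}}$.

Repeating — each differentiation of $1/(x^2+a^2)^j$ produces $-2ja/(x^2+a^2)^{j+1}$ — and dividing through by $-2ja$ at each step yields, after $2$ differentiations in total,
$$\int_{0}^{\infty} \frac{2}{\left(a^{2} + x^{2}\right)^{3}} \, dx = \frac{3 \pi}{8 a^{5}}.$$

Setting $a = \frac{7}{2}$:
$$I = \frac{12 \pi}{16807}.$$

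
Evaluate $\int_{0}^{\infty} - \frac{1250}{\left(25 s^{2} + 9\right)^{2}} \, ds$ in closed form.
$- \frac{125 \pi}{54}$

Start from the standard arctangent integral
$$J(a) = \int_{0}^{\infty} - \frac{2}{a^{2} + s^{2}} \, ds = - \frac{\pi}{a}.$$

Differentiating under the integral sign with respect to $a$,
$$\frac{dJ}{da} = \int_{0}^{\infty} \frac{4 a}{\left(a^{2} + s^{2}\right)^{2}} \, ds = \frac{\pi}{a^{2}},$$
so $\int_{0}^{\infty} - \frac{2}{\left(a^{2} + s^{2}\right)^{2}} \, ds = - \frac{\pi}{2 a^{3}}$.

Setting $a = \frac{3}{5}$:
$$I = - \frac{125 \pi}{54}.$$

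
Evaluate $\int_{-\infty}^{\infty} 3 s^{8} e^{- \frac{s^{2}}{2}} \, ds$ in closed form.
$315 \sqrt{2} \sqrt{\pi}$

Consider the simpler parametrised integral
$$J(a) = \int_{-\infty}^{\infty} 3 e^{- a s^{2}} \, ds = \frac{3 \sqrt{\pi}}{\sqrt{a}}.$$

Differentiating under the integral sign brings down a factor of $(-s^2)$:
$$\frac{dJ}{da} = \int_{-\infty}^{\infty} - 3 s^{2} e^{- a s^{2}} \, ds = - \frac{3 \sqrt{\pi}}{2 a^{\frac{3}{2}}}.$$

Repeating $4$ times in total — each differentiation brings down another $(-s^2)$ — gives
$$\frac{d^{4}J}{da^{4}} = \int_{-\infty}^{\infty} 3 s^{8} e^{- a s^{2}} \, ds = \frac{315 \sqrt{\pi}}{16 a^{\frac{9}{2}}},$$
and the integrand here is exactly the target integrand, so $I = \frac{315 \sqrt{\pi}}{16 a^{\frac{9}{2}}}$.

Setting $a = \frac{1}{2}$:
$$I = 315 \sqrt{2} \sqrt{\pi}.$$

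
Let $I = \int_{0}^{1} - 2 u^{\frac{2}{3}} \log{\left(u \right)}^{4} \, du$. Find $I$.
$- \frac{11664}{3125}$

Begin with the known integral
$$J(a) = \int_{0}^{1} - 2 u^{a} \, du = - \frac{2}{a + 1}.$$

Differentiating under the integral sign brings down a factor of $\ln u$:
$$\frac{dJ}{da} = \int_{0}^{1} - 2 u^{a} \log{\left(u \right)} \, du = \frac{2}{\left(a + 1\right)^{2}}.$$

Repeating $4$ times in total — each differentiation brings down another $\ln u$ — gives
$$\frac{d^{4}J}{da^{4}} = \int_{0}^{1} - 2 u^{a} \log{\left(u \right)}^{4} \, du = - \frac{48}{\left(a + 1\right)^{5}},$$
and the integrand here is exactly the target integrand, so $I = - \frac{48}{\left(a + 1\right)^{5}}$.

Setting $a = \frac{2}{3}$:
$$I = - \frac{11664}{3125}.$$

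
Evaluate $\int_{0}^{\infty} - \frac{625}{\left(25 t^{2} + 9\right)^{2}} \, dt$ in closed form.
$- \frac{125 \pi}{108}$

Start from the standard arctangent integral
$$J(a) = \int_{0}^{\infty} - \frac{1}{a^{2} + t^{2}} \, dt = - \frac{\pi}{2 a}.$$

Differentiating under the integral sign with respect to $a$,
$$\frac{dJ}{da} = \int_{0}^{\infty} \frac{2 a}{\left(a^{2} + t^{2}\right)^{2}} \, dt = \frac{\pi}{2 a^{2}},$$
so $\int_{0}^{\infty} - \frac{1}{\left(a^{2} + t^{2}\right)^{2}} \, dt = - \frac{\pi}{4 a^{3}}$.

Setting $a = \frac{3}{5}$:
$$I = - \frac{125 \pi}{108}.$$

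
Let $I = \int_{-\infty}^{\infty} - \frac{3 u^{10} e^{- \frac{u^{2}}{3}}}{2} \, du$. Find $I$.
$- \frac{688905 \sqrt{3} \sqrt{\pi}}{64}$

Begin with the known integral
$$J(a) = \int_{-\infty}^{\infty} - \frac{3 e^{- a u^{2}}}{2} \, du = - \frac{3 \sqrt{\pi}}{2 \sqrt{a}}.$$

Differentiating under the integral sign brings down a factor of $(-u^2)$:
$$\frac{dJ}{da} = \int_{-\infty}^{\infty} \frac{3 u^{2} e^{- a u^{2}}}{2} \, du = \frac{3 \sqrt{\pi}}{4 a^{\frac{3}{2}}}.$$

Repeating $5$ times in total — each differentiation brings down another $(-u^2)$ — gives
$$\frac{d^{5}J}{da^{5}} = \int_{-\infty}^{\infty} \frac{3 u^{10} e^{- a u^{2}}}{2} \, du = \frac{2835 \sqrt{\pi}}{64 a^{\frac{11}{2}}},$$
and the integrand here is $(-1)^{5}$ times the target integrand, so $I = (-1)^{5}\,\frac{d^{5}J}{da^{5}} = - \frac{2835 \sqrt{\pi}}{64 a^{\frac{11}{2}}}$.

Setting $a = \frac{1}{3}$:
$$I = - \frac{688905 \sqrt{3} \sqrt{\pi}}{64}.$$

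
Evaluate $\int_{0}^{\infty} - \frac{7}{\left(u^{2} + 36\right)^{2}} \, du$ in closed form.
$- \frac{7 \pi}{864}$

Recall the elementary integral
$$J(a) = \int_{0}^{\infty} - \frac{7}{a^{2} + u^{2}} \, du = - \frac{7 \pi}{2 a}.$$

Differentiating under the integral sign with respect to $a$,
$$\frac{dJ}{da} = \int_{0}^{\infty} \frac{14 a}{\left(a^{2} + u^{2}\right)^{2}} \, du = \frac{7 \pi}{2 a^{2}},$$
so $\int_{0}^{\infty} - \frac{7}{\left(a^{2} + u^{2}\right)^{2}} \, du = - \frac{7 \pi}{4 a^{3}}$.

Setting $a = 6$:
$$I = - \frac{7 \pi}{864}.$$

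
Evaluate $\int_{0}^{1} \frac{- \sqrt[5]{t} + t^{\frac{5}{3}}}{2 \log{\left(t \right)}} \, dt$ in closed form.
$- \log{\left(3 \right)} - \frac{\log{\left(5 \right)}}{2} + \log{\left(10 \right)}$

Consider the one-parameter family: let $I(a) = \int_{0}^{1} \frac{t^{\frac{5}{3}} - t^{a}}{2 \log{\left(t \right)}} \, dt$.

Since $\dfrac{\partial}{\partial a}\,t^{a} = t^{a} \ln t$, the $\ln t$ in the denominator cancels and
$$\frac{dI}{da} = \int_{0}^{1} - \frac{1}{2} t^{a} \, dt = - \frac{1}{2} \left[\frac{t^{a+1}}{a+1}\right]_0^1 = - \frac{1}{2 a + 2}.$$

Integrating with respect to $a$ gives $I(a) = - \log{\left(\frac{\sqrt{6} \sqrt{a + 1}}{4} \right)} + C$.

At $a = \frac{5}{3}$ the integrand is identically $0$, so $I(\frac{5}{3}) = 0$. The closed form gives $0$, hence $C = 0$.

Setting $a = \frac{1}{5}$:
$$I = - \log{\left(3 \right)} - \frac{\log{\left(5 \right)}}{2} + \log{\left(10 \right)}.$$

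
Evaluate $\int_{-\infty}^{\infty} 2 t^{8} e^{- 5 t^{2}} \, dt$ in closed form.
$\frac{21 \sqrt{5} \sqrt{\pi}}{5000}$

Start from the elementary integral
$$J(a) = \int_{-\infty}^{\infty} 2 e^{- a t^{2}} \, dt = \frac{2 \sqrt{\pi}}{\sqrt{a}}.$$

Differentiating under the integral sign brings down a factor of $(-t^2)$:
$$\frac{dJ}{da} = \int_{-\infty}^{\infty} - 2 t^{2} e^{- a t^{2}} \, dt = - \frac{\sqrt{\pi}}{a^{\frac{3}{2}}}.$$

Repeating $4$ times in total — each differentiation brings down another $(-t^2)$ — gives
$$\frac{d^{4}J}{da^{4}} = \int_{-\infty}^{\infty} 2 t^{8} e^{- a t^{2}} \, dt = \frac{105 \sqrt{\pi}}{8 a^{\frac{9}{2}}},$$
and the integrand here is exactly the target integrand, so $I = \frac{105 \sqrt{\pi}}{8 a^{\frac{9}{2}}}$.

Setting $a = 5$:
$$I = \frac{21 \sqrt{5} \sqrt{\pi}}{5000}.$$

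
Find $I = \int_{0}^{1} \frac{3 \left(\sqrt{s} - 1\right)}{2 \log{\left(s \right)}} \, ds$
$\log{\left(\frac{3 \sqrt{6}}{4} \right)}$

Replace the exponent $\frac{1}{2}$ by a parameter $a$: let $I(a) = \int_{0}^{1} \frac{3 \left(s^{a} - 1\right)}{2 \log{\left(s \right)}} \, ds$.

Since $\dfrac{\partial}{\partial a}\,s^{a} = s^{a} \ln s$, the $\ln s$ in the denominator cancels and
$$\frac{dI}{da} = \int_{0}^{1} \frac{3}{2} s^{a} \, ds = \frac{3}{2} \left[\frac{s^{a+1}}{a+1}\right]_0^1 = \frac{3}{2 \left(a + 1\right)}.$$

Integrating with respect to $a$ gives $I(a) = \frac{3 \log{\left(a + 1 \right)}}{2} + C$.

At $a = 0$ the integrand is identically $0$, so $I(0) = 0$. The closed form gives $0$, hence $C = 0$.

Setting $a = \frac{1}{2}$:
$$I = \log{\left(\frac{3 \sqrt{6}}{4} \right)}.$$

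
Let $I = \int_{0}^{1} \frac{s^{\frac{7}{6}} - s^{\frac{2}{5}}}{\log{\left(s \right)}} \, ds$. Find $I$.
$\log{\left(\frac{65}{42} \right)}$

Introduce a parameter $a$ in the exponent: let $I(a) = \int_{0}^{1} \frac{- s^{\frac{2}{5}} + s^{a}}{\log{\left(s \right)}} \, ds$.

Since $\dfrac{\partial}{\partial a}\,s^{a} = s^{a} \ln s$, the $\ln s$ in the denominator cancels and
$$\frac{dI}{da} = \int_{0}^{1} s^{a} \, ds = \left[\frac{s^{a+1}}{a+1}\right]_0^1 = \frac{1}{a + 1}.$$

Integrating with respect to $a$ gives $I(a) = \log{\left(\frac{5 a}{7} + \frac{5}{7} \right)} + C$.

At $a = \frac{2}{5}$ the integrand is identically $0$, so $I(\frac{2}{5}) = 0$. The closed form gives $0$, hence $C = 0$.

Setting $a = \frac{7}{6}$:
$$I = \log{\left(\frac{65}{42} \right)}.$$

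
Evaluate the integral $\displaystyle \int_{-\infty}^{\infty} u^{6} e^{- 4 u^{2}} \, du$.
$\frac{15 \sqrt{\pi}}{1024}$

Consider the simpler parametrised integral
$$J(a) = \int_{-\infty}^{\infty} e^{- a u^{2}} \, du = \frac{\sqrt{\pi}}{\sqrt{a}}.$$

Differentiating under the integral sign brings down a factor of $(-u^2)$:
$$\frac{dJ}{da} = \int_{-\infty}^{\infty} - u^{2} e^{- a u^{2}} \, du = - \frac{\sqrt{\pi}}{2 a^{\frac{3}{2}}}.$$

Repeating $3$ times in total — each differentiation brings down another $(-u^2)$ — gives
$$\frac{d^{3}J}{da^{3}} = \int_{-\infty}^{\infty} - u^{6} e^{- a u^{2}} \, du = - \frac{15 \sqrt{\pi}}{8 a^{\frac{7}{2}}},$$
and the integrand here is $(-1)^{3}$ times the target integrand, so $I = (-1)^{3}\,\frac{d^{3}J}{da^{3}} = \frac{15 \sqrt{\pi}}{8 a^{\frac{7}{2}}}$.

Setting $a = 4$:
$$I = \frac{15 \sqrt{\pi}}{1024}.$$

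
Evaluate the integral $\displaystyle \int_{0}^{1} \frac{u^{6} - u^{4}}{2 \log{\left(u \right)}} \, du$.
$- \frac{\log{\left(5 \right)}}{2} + \frac{\log{\left(7 \right)}}{2}$

Introduce a parameter $a$ in the exponent: let $I(a) = \int_{0}^{1} \frac{- u^{4} + u^{a}}{2 \log{\left(u \right)}} \, du$.

Since $\dfrac{\partial}{\partial a}\,u^{a} = u^{a} \ln u$, the $\ln u$ in the denominator cancels and
$$\frac{dI}{da} = \int_{0}^{1} \frac{1}{2} u^{a} \, du = \frac{1}{2} \left[\frac{u^{a+1}}{a+1}\right]_0^1 = \frac{1}{2 \left(a + 1\right)}.$$

Integrating with respect to $a$ gives $I(a) = \frac{\log{\left(a + 1 \right)}}{2} - \frac{\log{\left(5 \right)}}{2} + C$.

At $a = 4$ the integrand is identically $0$, so $I(4) = 0$. The closed form gives $0$, hence $C = 0$.

Setting $a = 6$:
$$I = - \frac{\log{\left(5 \right)}}{2} + \frac{\log{\left(7 \right)}}{2}.$$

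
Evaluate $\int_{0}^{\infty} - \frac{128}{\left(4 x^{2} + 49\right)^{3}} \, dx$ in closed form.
$- \frac{12 \pi}{16807}$

Recall the elementary integral
$$J(a) = \int_{0}^{\infty} - \frac{2}{a^{2} + x^{2}} \, dx = - \frac{\pi}{a}.$$

Differentiating under the integral sign with respect to $a$,
$$\frac{dJ}{da} = \int_{0}^{\infty} \frac{4 a}{\left(a^{2} + x^{2}\right)^{2}} \, dx = \frac{\pi}{a^{2}},$$
so $\int_{0}^{\infty} - \frac{2}{\left(a^{2} + x^{2}\right)^{2}} \, dx = - \frac{\pi}{2 a^{3}}$.

Repeating — each differentiation of $1/(x^2+a^2)^j$ produces $-2ja/(x^2+a^2)^{j+1}$ — and dividing through by $-2ja$ at each step yields, after $2$ differentiations in total,
$$\int_{0}^{\infty} - \frac{2}{\left(a^{2} + x^{2}\right)^{3}} \, dx = - \frac{3 \pi}{8 a^{5}}.$$

Setting $a = \frac{7}{2}$:
$$I = - \frac{12 \pi}{16807}.$$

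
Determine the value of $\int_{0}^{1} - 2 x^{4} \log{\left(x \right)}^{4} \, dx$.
$- \frac{48}{3125}$

Consider the simpler parametrised integral
$$J(a) = \int_{0}^{1} - 2 x^{a} \, dx = - \frac{2}{a + 1}.$$

Differentiating under the integral sign brings down a factor of $\ln x$:
$$\frac{dJ}{da} = \int_{0}^{1} - 2 x^{a} \log{\left(x \right)} \, dx = \frac{2}{\left(a + 1\right)^{2}}.$$

Repeating $4$ times in total — each differentiation brings down another $\ln x$ — gives
$$\frac{d^{4}J}{da^{4}} = \int_{0}^{1} - 2 x^{a} \log{\left(x \right)}^{4} \, dx = - \frac{48}{\left(a + 1\right)^{5}},$$
and the integrand here is exactly the target integrand, so $I = - \frac{48}{\left(a + 1\right)^{5}}$.

Setting $a = 4$:
$$I = - \frac{48}{3125}.$$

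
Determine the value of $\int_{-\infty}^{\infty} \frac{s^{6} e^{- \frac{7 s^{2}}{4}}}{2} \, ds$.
$\frac{120 \sqrt{7} \sqrt{\pi}}{2401}$

Start from the elementary integral
$$J(a) = \int_{-\infty}^{\infty} \frac{e^{- a s^{2}}}{2} \, ds = \frac{\sqrt{\pi}}{2 \sqrt{a}}.$$

Differentiating under the integral sign brings down a factor of $(-s^2)$:
$$\frac{dJ}{da} = \int_{-\infty}^{\infty} - \frac{s^{2} e^{- a s^{2}}}{2} \, ds = - \frac{\sqrt{\pi}}{4 a^{\frac{3}{2}}}.$$

Repeating $3$ times in total — each differentiation brings down another $(-s^2)$ — gives
$$\frac{d^{3}J}{da^{3}} = \int_{-\infty}^{\infty} - \frac{s^{6} e^{- a s^{2}}}{2} \, ds = - \frac{15 \sqrt{\pi}}{16 a^{\frac{7}{2}}},$$
and the integrand here is $(-1)^{3}$ times the target integrand, so $I = (-1)^{3}\,\frac{d^{3}J}{da^{3}} = \frac{15 \sqrt{\pi}}{16 a^{\frac{7}{2}}}$.

Setting $a = \frac{7}{4}$:
$$I = \frac{120 \sqrt{7} \sqrt{\pi}}{2401}.$$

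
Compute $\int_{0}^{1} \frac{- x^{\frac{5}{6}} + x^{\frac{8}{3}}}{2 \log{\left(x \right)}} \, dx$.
$\frac{\log{\left(2 \right)}}{2}$

Introduce a parameter $a$ in the exponent: let $I(a) = \int_{0}^{1} \frac{x^{\frac{8}{3}} - x^{a}}{2 \log{\left(x \right)}} \, dx$.

Since $\dfrac{\partial}{\partial a}\,x^{a} = x^{a} \ln x$, the $\ln x$ in the denominator cancels and
$$\frac{dI}{da} = \int_{0}^{1} - \frac{1}{2} x^{a} \, dx = - \frac{1}{2} \left[\frac{x^{a+1}}{a+1}\right]_0^1 = - \frac{1}{2 a + 2}.$$

Integrating with respect to $a$ gives $I(a) = - \frac{\log{\left(a + 1 \right)}}{2} - \frac{\log{\left(3 \right)}}{2} + \frac{\log{\left(11 \right)}}{2} + C$.

At $a = \frac{8}{3}$ the integrand is identically $0$, so $I(\frac{8}{3}) = 0$. The closed form gives $0$, hence $C = 0$.

Setting $a = \frac{5}{6}$:
$$I = \frac{\log{\left(2 \right)}}{2}.$$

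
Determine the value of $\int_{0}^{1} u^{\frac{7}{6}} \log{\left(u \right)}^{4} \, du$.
$\frac{186624}{371293}$

Start from the elementary integral
$$J(a) = \int_{0}^{1} u^{a} \, du = \frac{1}{a + 1}.$$

Differentiating under the integral sign brings down a factor of $\ln u$:
$$\frac{dJ}{da} = \int_{0}^{1} u^{a} \log{\left(u \right)} \, du = - \frac{1}{\left(a + 1\right)^{2}}.$$

Repeating $4$ times in total — each differentiation brings down another $\ln u$ — gives
$$\frac{d^{4}J}{da^{4}} = \int_{0}^{1} u^{a} \log{\left(u \right)}^{4} \, du = \frac{24}{\left(a + 1\right)^{5}},$$
and the integrand here is exactly the target integrand, so $I = \frac{24}{\left(a + 1\right)^{5}}$.

Setting $a = \frac{7}{6}$:
$$I = \frac{186624}{371293}.$$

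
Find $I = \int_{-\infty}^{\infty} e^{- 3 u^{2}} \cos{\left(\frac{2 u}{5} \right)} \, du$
$\frac{\sqrt{3} \sqrt{\pi}}{3 e^{\frac{1}{75}}}$

Treat the cosine frequency as a parameter and define $I(b) = \int_{-\infty}^{\infty} e^{- 3 u^{2}} \cos{\left(b u \right)} \, du$.

Differentiating under the integral sign,
$$I'(b) = \int_{-\infty}^{\infty} - u e^{- 3 u^{2}} \sin{\left(b u \right)} \, du.$$

Integrate $\int_{-\infty}^{\infty} u \sin(b u)\, e^{- 3 u^{2}}\, du$ by parts with $w = \sin(b u)$ and $dv = u\, e^{- 3 u^{2}}\, du$, giving $v = - \frac{e^{- 3 u^{2}}}{6}$. The boundary term vanishes and
$$\int_{-\infty}^{\infty} u \sin(b u)\, e^{- 3 u^{2}}\, du = \frac{b}{6} \int_{-\infty}^{\infty} \cos(b u)\, e^{- 3 u^{2}}\, du,$$
so $I'(b) = - \frac{b}{6}\, I(b)$.

This is a separable first-order ODE; solving with the initial condition $I(0) = \int_{-\infty}^{\infty} e^{- 3 u^{2}}\,du = \frac{\sqrt{3} \sqrt{\pi}}{3}$ gives
$$I(b) = \frac{\sqrt{3} \sqrt{\pi} e^{- \frac{b^{2}}{12}}}{3}.$$

Setting $b = \frac{2}{5}$:
$$I = \frac{\sqrt{3} \sqrt{\pi}}{3 e^{\frac{1}{75}}}.$$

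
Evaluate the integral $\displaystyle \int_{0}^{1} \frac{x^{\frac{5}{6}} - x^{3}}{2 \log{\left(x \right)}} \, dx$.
$\log{\left(\frac{\sqrt{66}}{12} \right)}$

Consider the one-parameter family: let $I(a) = \int_{0}^{1} \frac{x^{\frac{5}{6}} - x^{a}}{2 \log{\left(x \right)}} \, dx$.

Since $\dfrac{\partial}{\partial a}\,x^{a} = x^{a} \ln x$, the $\ln x$ in the denominator cancels and
$$\frac{dI}{da} = \int_{0}^{1} - \frac{1}{2} x^{a} \, dx = - \frac{1}{2} \left[\frac{x^{a+1}}{a+1}\right]_0^1 = - \frac{1}{2 a + 2}.$$

Integrating with respect to $a$ gives $I(a) = - \frac{\log{\left(a + 1 \right)}}{2} - \frac{\log{\left(6 \right)}}{2} + \frac{\log{\left(11 \right)}}{2} + C$.

At $a = \frac{5}{6}$ the integrand is identically $0$, so $I(\frac{5}{6}) = 0$. The closed form gives $0$, hence $C = 0$.

Setting $a = 3$:
$$I = \log{\left(\frac{\sqrt{66}}{12} \right)}.$$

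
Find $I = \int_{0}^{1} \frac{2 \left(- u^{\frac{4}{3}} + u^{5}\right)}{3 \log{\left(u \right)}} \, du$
$\log{\left(\frac{3 \sqrt[3]{84}}{7} \right)}$

Replace the exponent $5$ by a parameter $a$: let $I(a) = \int_{0}^{1} \frac{2 \left(- u^{\frac{4}{3}} + u^{a}\right)}{3 \log{\left(u \right)}} \, du$.

Since $\dfrac{\partial}{\partial a}\,u^{a} = u^{a} \ln u$, the $\ln u$ in the denominator cancels and
$$\frac{dI}{da} = \int_{0}^{1} \frac{2}{3} u^{a} \, du = \frac{2}{3} \left[\frac{u^{a+1}}{a+1}\right]_0^1 = \frac{2}{3 \left(a + 1\right)}.$$

Integrating with respect to $a$ gives $I(a) = \log{\left(\frac{3^{\frac{2}{3}} \sqrt[3]{7} \left(a + 1\right)^{\frac{2}{3}}}{7} \right)} + C$.

At $a = \frac{4}{3}$ the integrand is identically $0$, so $I(\frac{4}{3}) = 0$. The closed form gives $0$, hence $C = 0$.

Setting $a = 5$:
$$I = \log{\left(\frac{3 \sqrt[3]{84}}{7} \right)}.$$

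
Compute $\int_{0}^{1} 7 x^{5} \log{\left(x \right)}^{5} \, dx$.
$- \frac{35}{1944}$

Consider the simpler parametrised integral
$$J(a) = \int_{0}^{1} 7 x^{a} \, dx = \frac{7}{a + 1}.$$

Differentiating under the integral sign brings down a factor of $\ln x$:
$$\frac{dJ}{da} = \int_{0}^{1} 7 x^{a} \log{\left(x \right)} \, dx = - \frac{7}{\left(a + 1\right)^{2}}.$$

Repeating $5$ times in total — each differentiation brings down another $\ln x$ — gives
$$\frac{d^{5}J}{da^{5}} = \int_{0}^{1} 7 x^{a} \log{\left(x \right)}^{5} \, dx = - \frac{840}{\left(a + 1\right)^{6}},$$
and the integrand here is exactly the target integrand, so $I = - \frac{840}{\left(a + 1\right)^{6}}$.

Setting $a = 5$:
$$I = - \frac{35}{1944}.$$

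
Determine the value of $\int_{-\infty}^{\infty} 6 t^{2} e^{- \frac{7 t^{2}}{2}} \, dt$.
$\frac{6 \sqrt{14} \sqrt{\pi}}{49}$

Begin with the known integral
$$J(a) = \int_{-\infty}^{\infty} 6 e^{- a t^{2}} \, dt = \frac{6 \sqrt{\pi}}{\sqrt{a}}.$$

Differentiating under the integral sign brings down a factor of $(-t^2)$:
$$\frac{dJ}{da} = \int_{-\infty}^{\infty} - 6 t^{2} e^{- a t^{2}} \, dt = - \frac{3 \sqrt{\pi}}{a^{\frac{3}{2}}}.$$

The integral on the left is $-I$, so $I = \frac{3 \sqrt{\pi}}{a^{\frac{3}{2}}}$.

Setting $a = \frac{7}{2}$:
$$I = \frac{6 \sqrt{14} \sqrt{\pi}}{49}.$$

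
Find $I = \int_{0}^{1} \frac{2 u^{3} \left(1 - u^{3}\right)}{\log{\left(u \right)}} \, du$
$\log{\left(\frac{16}{49} \right)}$

Introduce a parameter $a$ in the exponent: let $I(a) = \int_{0}^{1} \frac{2 \left(- u^{6} + u^{a}\right)}{\log{\left(u \right)}} \, du$.

Since $\dfrac{\partial}{\partial a}\,u^{a} = u^{a} \ln u$, the $\ln u$ in the denominator cancels and
$$\frac{dI}{da} = \int_{0}^{1} 2 u^{a} \, du = 2 \left[\frac{u^{a+1}}{a+1}\right]_0^1 = \frac{2}{a + 1}.$$

Integrating with respect to $a$ gives $I(a) = \log{\left(\frac{\left(a + 1\right)^{2}}{49} \right)} + C$.

At $a = 6$ the integrand is identically $0$, so $I(6) = 0$. The closed form gives $0$, hence $C = 0$.

Setting $a = 3$:
$$I = \log{\left(\frac{16}{49} \right)}.$$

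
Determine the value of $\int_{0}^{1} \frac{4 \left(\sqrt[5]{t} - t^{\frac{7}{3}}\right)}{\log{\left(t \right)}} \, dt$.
$\log{\left(\frac{6561}{390625} \right)}$

Replace the exponent $\frac{1}{5}$ by a parameter $a$: let $I(a) = \int_{0}^{1} \frac{4 \left(- t^{\frac{7}{3}} + t^{a}\right)}{\log{\left(t \right)}} \, dt$.

Since $\dfrac{\partial}{\partial a}\,t^{a} = t^{a} \ln t$, the $\ln t$ in the denominator cancels and
$$\frac{dI}{da} = \int_{0}^{1} 4 t^{a} \, dt = 4 \left[\frac{t^{a+1}}{a+1}\right]_0^1 = \frac{4}{a + 1}.$$

Integrating with respect to $a$ gives $I(a) = \log{\left(\frac{81 \left(a + 1\right)^{4}}{10000} \right)} + C$.

At $a = \frac{7}{3}$ the integrand is identically $0$, so $I(\frac{7}{3}) = 0$. The closed form gives $0$, hence $C = 0$.

Setting $a = \frac{1}{5}$:
$$I = \log{\left(\frac{6561}{390625} \right)}.$$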